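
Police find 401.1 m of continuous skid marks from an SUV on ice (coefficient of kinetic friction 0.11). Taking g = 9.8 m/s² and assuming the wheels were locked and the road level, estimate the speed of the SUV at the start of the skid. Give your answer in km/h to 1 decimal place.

Deceleration a = μg = 0.11 × 9.8 = 1.078 m/s².
v = √(2a·d) = √(2 × 1.078 × 401.1) = √864.772 = 29.4070 m/s.
= 29.4070 × 3.6 = 105.865 km/h.

Initial speed ≈ 105.9 km/h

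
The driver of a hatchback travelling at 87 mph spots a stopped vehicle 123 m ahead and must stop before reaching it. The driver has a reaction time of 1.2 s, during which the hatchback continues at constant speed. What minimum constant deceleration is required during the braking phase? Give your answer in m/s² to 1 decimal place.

Required deceleration ≈ 9.9 m/s²

87 mph × 0.44704 = 38.8925 m/s.
Distance covered during reaction = 38.8925 × 1.2 = 46.671 m.
Distance available for braking: 123 − 46.671 = 76.329 m.
v² = 2a·d ⇒ a = v²/(2d) = 38.8925² / (2 × 76.329) = 1512.627 / 152.658 = 9.9086 m/s².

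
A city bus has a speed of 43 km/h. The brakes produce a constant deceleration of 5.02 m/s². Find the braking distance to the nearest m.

43 km/h ÷ 3.6 = 11.9444 m/s.
Braking distance = v²/(2a) = 11.9444² / (2 × 5.020) = 142.669 / 10.040 = 14.210 m.

Braking distance ≈ 14 m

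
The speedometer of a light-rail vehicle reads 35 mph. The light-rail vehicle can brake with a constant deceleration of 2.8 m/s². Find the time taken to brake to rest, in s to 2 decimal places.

Braking time ≈ 5.59 s

35 mph × 0.44704 = 15.6464 m/s.
Braking time = v/a = 15.6464 / 2.800 = 5.588 s.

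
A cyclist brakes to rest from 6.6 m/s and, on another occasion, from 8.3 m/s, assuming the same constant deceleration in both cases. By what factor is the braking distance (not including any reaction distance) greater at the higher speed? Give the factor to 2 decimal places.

Factor ≈ 1.58

Braking distance d = v²/(2a), so with a fixed, d ∝ v².
Factor = (8.3/6.6)² = 1.2576² = 1.5816.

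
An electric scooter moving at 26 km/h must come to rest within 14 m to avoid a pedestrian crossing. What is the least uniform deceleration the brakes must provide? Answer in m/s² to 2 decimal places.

Required deceleration ≈ 1.86 m/s²

26 km/h ÷ 3.6 = 7.2222 m/s.
v² = 2a·d ⇒ a = v²/(2d) = 7.2222² / (2 × 14.000) = 52.160 / 28.000 = 1.8629 m/s².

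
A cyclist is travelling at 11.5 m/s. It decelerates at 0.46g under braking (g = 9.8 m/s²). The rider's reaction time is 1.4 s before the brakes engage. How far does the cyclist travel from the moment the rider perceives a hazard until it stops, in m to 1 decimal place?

a = 0.46 × 9.8 = 4.508 m/s².
Reaction distance = v·t_r = 11.5000 × 1.4 = 16.100 m.
Braking distance = v²/(2a) = 11.5000² / (2 × 4.508) = 132.250 / 9.016 = 14.668 m.
Total = 16.100 + 14.668 = 30.768 m.

Total stopping distance ≈ 30.8 m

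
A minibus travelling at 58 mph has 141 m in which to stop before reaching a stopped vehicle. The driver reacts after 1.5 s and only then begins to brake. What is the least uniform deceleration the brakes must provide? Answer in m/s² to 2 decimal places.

Required deceleration ≈ 3.29 m/s²

58 mph × 0.44704 = 25.9283 m/s.
Distance covered during reaction = 25.9283 × 1.5 = 38.892 m.
Distance available for braking: 141 − 38.892 = 102.108 m.
v² = 2a·d ⇒ a = v²/(2d) = 25.9283² / (2 × 102.108) = 672.277 / 204.216 = 3.2920 m/s².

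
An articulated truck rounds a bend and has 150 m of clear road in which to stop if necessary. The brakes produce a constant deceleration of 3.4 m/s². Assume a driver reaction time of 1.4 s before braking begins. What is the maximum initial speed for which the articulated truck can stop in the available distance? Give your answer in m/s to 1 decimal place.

Stopping distance: v·t_r + v²/(2a) = 150 with t_r = 1.4 s and a = 3.400 m/s².
So v² + 9.520 v − 1020.00 = 0.
Positive root: v = −a·t_r + √((a·t_r)² + 2a·d) = −4.760 + √(22.658 + 1020.00) = 27.5302 m/s.

Maximum speed ≈ 27.5 m/s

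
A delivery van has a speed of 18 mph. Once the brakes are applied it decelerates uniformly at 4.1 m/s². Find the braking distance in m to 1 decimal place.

Braking distance ≈ 7.9 m

18 mph × 0.44704 = 8.0467 m/s.
Braking distance = v²/(2a) = 8.0467² / (2 × 4.100) = 64.749 / 8.200 = 7.896 m.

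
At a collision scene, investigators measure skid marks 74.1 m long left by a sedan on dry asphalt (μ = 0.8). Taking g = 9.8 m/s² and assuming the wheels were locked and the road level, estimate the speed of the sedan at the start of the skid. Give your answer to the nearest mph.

Deceleration a = μg = 0.8 × 9.8 = 7.840 m/s².
v = √(2a·d) = √(2 × 7.840 × 74.1) = √1161.888 = 34.0865 m/s.
= 34.0865 ÷ 0.44704 = 76.249 mph.

Initial speed ≈ 76 mph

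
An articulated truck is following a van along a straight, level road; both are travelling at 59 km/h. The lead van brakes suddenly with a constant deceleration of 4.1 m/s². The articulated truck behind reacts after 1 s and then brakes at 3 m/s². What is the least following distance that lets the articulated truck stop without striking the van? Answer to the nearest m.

59 km/h ÷ 3.6 = 16.3889 m/s.
Leader travels v²/(2a_L) = 268.596 / 8.200 = 32.756 m before stopping.
Follower covers v·t_r = 16.3889 × 1 = 16.389 m while reacting, then v²/(2a_F) = 268.596 / 6.000 = 44.766 m while braking, for a total of 16.389 + 44.766 = 61.155 m.
Since a_F ≤ a_L and the follower starts braking later, the follower is never slower than the leader, so the closest approach is when both have stopped.
Minimum gap = 61.155 − 32.756 = 28.399 m.

Minimum gap ≈ 28 m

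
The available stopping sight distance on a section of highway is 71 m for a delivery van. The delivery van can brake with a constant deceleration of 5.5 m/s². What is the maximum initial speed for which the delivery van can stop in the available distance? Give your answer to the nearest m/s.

Maximum speed ≈ 28 m/s

v²/(2a) = d ⇒ v = √(2 × 5.500 × 71) = √781.00 = 27.9464 m/s.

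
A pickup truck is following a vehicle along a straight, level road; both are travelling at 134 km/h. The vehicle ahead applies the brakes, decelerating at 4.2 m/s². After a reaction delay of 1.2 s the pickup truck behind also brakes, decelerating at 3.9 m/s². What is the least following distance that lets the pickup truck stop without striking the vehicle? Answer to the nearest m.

134 km/h ÷ 3.6 = 37.2222 m/s.
Leader travels v²/(2a_L) = 1385.492 / 8.400 = 164.940 m before stopping.
Follower covers v·t_r = 37.2222 × 1.2 = 44.667 m while reacting, then v²/(2a_F) = 1385.492 / 7.800 = 177.627 m while braking, for a total of 44.667 + 177.627 = 222.294 m.
Since a_F ≤ a_L and the follower starts braking later, the follower is never slower than the leader, so the closest approach is when both have stopped.
Minimum gap = 222.294 − 164.940 = 57.354 m.

Minimum gap ≈ 57 m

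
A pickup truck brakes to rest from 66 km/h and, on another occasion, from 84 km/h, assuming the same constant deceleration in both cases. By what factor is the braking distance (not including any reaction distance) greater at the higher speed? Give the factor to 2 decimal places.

Braking distance d = v²/(2a), so with a fixed, d ∝ v².
Factor = (84/66)² = 1.2727² = 1.6198.

Factor ≈ 1.62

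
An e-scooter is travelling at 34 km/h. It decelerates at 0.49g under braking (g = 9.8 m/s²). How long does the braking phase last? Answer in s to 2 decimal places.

Braking time ≈ 1.97 s

34 km/h ÷ 3.6 = 9.4444 m/s.
a = 0.49 × 9.8 = 4.802 m/s².
Braking time = v/a = 9.4444 / 4.802 = 1.967 s.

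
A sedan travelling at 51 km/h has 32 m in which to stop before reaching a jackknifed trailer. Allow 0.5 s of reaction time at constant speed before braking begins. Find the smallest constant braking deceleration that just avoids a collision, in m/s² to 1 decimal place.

51 km/h ÷ 3.6 = 14.1667 m/s.
Distance covered during reaction = 14.1667 × 0.5 = 7.083 m.
Distance available for braking: 32 − 7.083 = 24.917 m.
v² = 2a·d ⇒ a = v²/(2d) = 14.1667² / (2 × 24.917) = 200.695 / 49.834 = 4.0273 m/s².

Required deceleration ≈ 4.0 m/s²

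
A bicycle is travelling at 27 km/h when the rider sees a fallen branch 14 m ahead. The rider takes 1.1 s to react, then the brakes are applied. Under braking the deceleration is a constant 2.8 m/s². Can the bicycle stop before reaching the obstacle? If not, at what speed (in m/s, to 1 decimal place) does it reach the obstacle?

No — it strikes the obstacle at 4.9 m/s

27 km/h ÷ 3.6 = 7.5000 m/s.
Reaction distance = 7.5000 × 1.1 = 8.250 m.
Braking distance needed to stop: v²/(2a) = 56.250 / 5.600 = 10.045 m, so total needed = 8.250 + 10.045 = 18.295 m > 14 m — it cannot stop.
Distance remaining when braking begins: 14 − 8.250 = 5.750 m.
v² = v₀² − 2a·d = 56.250 − 2 × 2.800 × 5.750 = 24.050 m²/s².
v = √24.050 = 4.904 m/s.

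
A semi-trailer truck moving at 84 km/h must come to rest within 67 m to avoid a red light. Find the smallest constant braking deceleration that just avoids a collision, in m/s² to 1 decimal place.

84 km/h ÷ 3.6 = 23.3333 m/s.
v² = 2a·d ⇒ a = v²/(2d) = 23.3333² / (2 × 67.000) = 544.443 / 134.000 = 4.0630 m/s².

Required deceleration ≈ 4.1 m/s²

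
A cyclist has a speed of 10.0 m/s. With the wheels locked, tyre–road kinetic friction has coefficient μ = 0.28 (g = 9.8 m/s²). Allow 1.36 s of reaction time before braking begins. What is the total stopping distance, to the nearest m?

Total stopping distance ≈ 32 m

a = μg = 0.28 × 9.8 = 2.744 m/s².
Reaction distance = v·t_r = 10.0000 × 1.36 = 13.600 m.
Braking distance = v²/(2a) = 10.0000² / (2 × 2.744) = 100.000 / 5.488 = 18.222 m.
Total = 13.600 + 18.222 = 31.822 m.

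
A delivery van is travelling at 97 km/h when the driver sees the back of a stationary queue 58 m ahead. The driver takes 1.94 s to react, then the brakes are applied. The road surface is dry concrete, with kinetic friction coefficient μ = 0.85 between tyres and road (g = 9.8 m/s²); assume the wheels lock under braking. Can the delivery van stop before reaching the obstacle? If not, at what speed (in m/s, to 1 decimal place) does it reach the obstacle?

No — it strikes the obstacle at 25.1 m/s

97 km/h ÷ 3.6 = 26.9444 m/s.
a = μg = 0.85 × 9.8 = 8.330 m/s².
Reaction distance = 26.9444 × 1.94 = 52.272 m.
Braking distance needed to stop: v²/(2a) = 726.001 / 16.660 = 43.577 m, so total needed = 52.272 + 43.577 = 95.849 m > 58 m — it cannot stop.
Distance remaining when braking begins: 58 − 52.272 = 5.728 m.
v² = v₀² − 2a·d = 726.001 − 2 × 8.330 × 5.728 = 630.573 m²/s².
v = √630.573 = 25.111 m/s.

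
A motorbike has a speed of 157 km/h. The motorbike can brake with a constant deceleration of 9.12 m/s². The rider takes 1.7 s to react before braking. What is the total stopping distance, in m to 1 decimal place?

Total stopping distance ≈ 178.4 m

157 km/h ÷ 3.6 = 43.6111 m/s.
Reaction distance = v·t_r = 43.6111 × 1.7 = 74.139 m.
Braking distance = v²/(2a) = 43.6111² / (2 × 9.120) = 1901.928 / 18.240 = 104.272 m.
Total = 74.139 + 104.272 = 178.411 m.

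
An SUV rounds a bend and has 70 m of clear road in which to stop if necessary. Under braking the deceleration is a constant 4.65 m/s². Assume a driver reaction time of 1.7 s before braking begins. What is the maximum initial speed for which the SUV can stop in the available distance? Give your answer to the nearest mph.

Maximum speed ≈ 42 mph

Stopping distance: v·t_r + v²/(2a) = 70 with t_r = 1.7 s and a = 4.650 m/s².
So v² + 15.810 v − 651.00 = 0.
Positive root: v = −a·t_r + √((a·t_r)² + 2a·d) = −7.905 + √(62.489 + 651.00) = 18.8062 m/s.
18.8062 m/s ÷ 0.44704 = 42.068 mph.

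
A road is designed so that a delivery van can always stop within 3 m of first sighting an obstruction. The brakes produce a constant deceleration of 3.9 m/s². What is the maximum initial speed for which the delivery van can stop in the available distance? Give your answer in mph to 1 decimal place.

Maximum speed ≈ 10.8 mph

v²/(2a) = d ⇒ v = √(2 × 3.900 × 3) = √23.40 = 4.8374 m/s.
4.8374 m/s ÷ 0.44704 = 10.821 mph.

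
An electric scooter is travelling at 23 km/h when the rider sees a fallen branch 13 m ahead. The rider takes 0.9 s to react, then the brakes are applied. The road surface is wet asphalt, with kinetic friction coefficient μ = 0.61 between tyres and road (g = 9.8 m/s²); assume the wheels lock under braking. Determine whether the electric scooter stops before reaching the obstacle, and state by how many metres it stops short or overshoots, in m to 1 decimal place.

Yes — it stops 3.8 m short of the obstacle

23 km/h ÷ 3.6 = 6.3889 m/s.
a = μg = 0.61 × 9.8 = 5.978 m/s².
Reaction distance = 6.3889 × 0.9 = 5.750 m.
Braking distance = v²/(2a) = 40.818 / 11.956 = 3.414 m.
Total stopping distance = 5.750 + 3.414 = 9.164 m, vs 13 m available — it stops with 13 − 9.164 = 3.836 m to spare.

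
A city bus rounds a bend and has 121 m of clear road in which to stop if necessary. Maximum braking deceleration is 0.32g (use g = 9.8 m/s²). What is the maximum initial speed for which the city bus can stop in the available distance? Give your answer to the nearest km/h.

Maximum speed ≈ 99 km/h

a = 0.32 × 9.8 = 3.136 m/s².
v²/(2a) = d ⇒ v = √(2 × 3.136 × 121) = √758.91 = 27.5483 m/s.
27.5483 m/s × 3.6 = 99.174 km/h.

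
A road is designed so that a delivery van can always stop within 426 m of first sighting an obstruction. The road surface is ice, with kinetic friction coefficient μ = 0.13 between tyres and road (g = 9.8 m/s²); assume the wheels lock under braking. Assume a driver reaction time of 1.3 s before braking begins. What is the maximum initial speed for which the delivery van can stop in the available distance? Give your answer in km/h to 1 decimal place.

a = μg = 0.13 × 9.8 = 1.274 m/s².
Stopping distance: v·t_r + v²/(2a) = 426 with t_r = 1.3 s and a = 1.274 m/s².
So v² + 3.312 v − 1085.45 = 0.
Positive root: v = −a·t_r + √((a·t_r)² + 2a·d) = −1.656 + √(2.742 + 1085.45) = 31.3318 m/s.
31.3318 m/s × 3.6 = 112.794 km/h.

Maximum speed ≈ 112.8 km/h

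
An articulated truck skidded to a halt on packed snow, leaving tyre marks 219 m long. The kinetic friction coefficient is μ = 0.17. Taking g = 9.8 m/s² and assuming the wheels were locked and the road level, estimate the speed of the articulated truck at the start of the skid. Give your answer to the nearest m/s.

Deceleration a = μg = 0.17 × 9.8 = 1.666 m/s².
v = √(2a·d) = √(2 × 1.666 × 219) = √729.708 = 27.0131 m/s.

Initial speed ≈ 27 m/s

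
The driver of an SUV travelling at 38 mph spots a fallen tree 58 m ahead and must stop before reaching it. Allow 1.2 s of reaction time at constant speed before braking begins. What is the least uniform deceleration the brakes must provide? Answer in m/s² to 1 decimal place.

Required deceleration ≈ 3.8 m/s²

38 mph × 0.44704 = 16.9875 m/s.
Distance covered during reaction = 16.9875 × 1.2 = 20.385 m.
Distance available for braking: 58 − 20.385 = 37.615 m.
v² = 2a·d ⇒ a = v²/(2d) = 16.9875² / (2 × 37.615) = 288.575 / 75.230 = 3.8359 m/s².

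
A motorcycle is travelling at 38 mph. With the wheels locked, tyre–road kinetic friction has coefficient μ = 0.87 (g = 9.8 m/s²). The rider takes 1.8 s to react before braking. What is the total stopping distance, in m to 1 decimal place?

Total stopping distance ≈ 47.5 m

38 mph × 0.44704 = 16.9875 m/s.
a = μg = 0.87 × 9.8 = 8.526 m/s².
Reaction distance = v·t_r = 16.9875 × 1.8 = 30.578 m.
Braking distance = v²/(2a) = 16.9875² / (2 × 8.526) = 288.575 / 17.052 = 16.923 m.
Total = 30.578 + 16.923 = 47.501 m.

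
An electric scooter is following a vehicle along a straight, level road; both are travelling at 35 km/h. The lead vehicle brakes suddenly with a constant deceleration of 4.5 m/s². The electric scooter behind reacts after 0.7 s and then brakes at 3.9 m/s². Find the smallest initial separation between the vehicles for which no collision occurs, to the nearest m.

Minimum gap ≈ 8 m

35 km/h ÷ 3.6 = 9.7222 m/s.
Leader travels v²/(2a_L) = 94.521 / 9.000 = 10.502 m before stopping.
Follower covers v·t_r = 9.7222 × 0.7 = 6.806 m while reacting, then v²/(2a_F) = 94.521 / 7.800 = 12.118 m while braking, for a total of 6.806 + 12.118 = 18.924 m.
Since a_F ≤ a_L and the follower starts braking later, the follower is never slower than the leader, so the closest approach is when both have stopped.
Minimum gap = 18.924 − 10.502 = 8.422 m.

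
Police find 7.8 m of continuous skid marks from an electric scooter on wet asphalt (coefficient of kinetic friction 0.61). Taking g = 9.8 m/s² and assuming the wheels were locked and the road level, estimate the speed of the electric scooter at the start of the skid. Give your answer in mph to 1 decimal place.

Deceleration a = μg = 0.61 × 9.8 = 5.978 m/s².
v = √(2a·d) = √(2 × 5.978 × 7.8) = √93.257 = 9.6570 m/s.
= 9.6570 ÷ 0.44704 = 21.602 mph.

Initial speed ≈ 21.6 mph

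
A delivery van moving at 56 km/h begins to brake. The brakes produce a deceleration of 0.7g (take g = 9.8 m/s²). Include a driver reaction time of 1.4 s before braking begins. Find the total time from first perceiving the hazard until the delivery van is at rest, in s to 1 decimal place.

Total time ≈ 3.7 s

56 km/h ÷ 3.6 = 15.5556 m/s.
a = 0.7 × 9.8 = 6.860 m/s².
Braking time = v/a = 15.5556 / 6.860 = 2.268 s.
Total = 1.4 + 2.268 = 3.668 s.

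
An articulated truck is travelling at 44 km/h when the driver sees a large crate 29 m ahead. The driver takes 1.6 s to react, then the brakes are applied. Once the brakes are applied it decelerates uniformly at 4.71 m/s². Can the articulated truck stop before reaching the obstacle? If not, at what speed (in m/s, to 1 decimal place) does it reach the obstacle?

44 km/h ÷ 3.6 = 12.2222 m/s.
Reaction distance = 12.2222 × 1.6 = 19.556 m.
Braking distance needed to stop: v²/(2a) = 149.382 / 9.420 = 15.858 m, so total needed = 19.556 + 15.858 = 35.414 m > 29 m — it cannot stop.
Distance remaining when braking begins: 29 − 19.556 = 9.444 m.
v² = v₀² − 2a·d = 149.382 − 2 × 4.710 × 9.444 = 60.420 m²/s².
v = √60.420 = 7.773 m/s.

No — it strikes the obstacle at 7.8 m/s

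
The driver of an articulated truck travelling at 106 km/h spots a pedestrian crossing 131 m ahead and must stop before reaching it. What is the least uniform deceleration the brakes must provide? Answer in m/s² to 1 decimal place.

106 km/h ÷ 3.6 = 29.4444 m/s.
v² = 2a·d ⇒ a = v²/(2d) = 29.4444² / (2 × 131.000) = 866.973 / 262.000 = 3.3091 m/s².

Required deceleration ≈ 3.3 m/s²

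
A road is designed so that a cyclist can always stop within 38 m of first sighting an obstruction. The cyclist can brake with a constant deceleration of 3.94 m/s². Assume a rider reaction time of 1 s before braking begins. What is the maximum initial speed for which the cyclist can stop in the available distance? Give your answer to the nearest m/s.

Maximum speed ≈ 14 m/s

Stopping distance: v·t_r + v²/(2a) = 38 with t_r = 1 s and a = 3.940 m/s².
So v² + 7.880 v − 299.44 = 0.
Positive root: v = −a·t_r + √((a·t_r)² + 2a·d) = −3.940 + √(15.524 + 299.44) = 13.8072 m/s.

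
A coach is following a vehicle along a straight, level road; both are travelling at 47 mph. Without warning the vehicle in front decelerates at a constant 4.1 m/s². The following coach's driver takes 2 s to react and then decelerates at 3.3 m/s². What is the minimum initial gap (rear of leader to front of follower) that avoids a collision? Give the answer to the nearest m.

Minimum gap ≈ 55 m

47 mph × 0.44704 = 21.0109 m/s.
Leader travels v²/(2a_L) = 441.458 / 8.200 = 53.836 m before stopping.
Follower covers v·t_r = 21.0109 × 2 = 42.022 m while reacting, then v²/(2a_F) = 441.458 / 6.600 = 66.888 m while braking, for a total of 42.022 + 66.888 = 108.910 m.
Since a_F ≤ a_L and the follower starts braking later, the follower is never slower than the leader, so the closest approach is when both have stopped.
Minimum gap = 108.910 − 53.836 = 55.074 m.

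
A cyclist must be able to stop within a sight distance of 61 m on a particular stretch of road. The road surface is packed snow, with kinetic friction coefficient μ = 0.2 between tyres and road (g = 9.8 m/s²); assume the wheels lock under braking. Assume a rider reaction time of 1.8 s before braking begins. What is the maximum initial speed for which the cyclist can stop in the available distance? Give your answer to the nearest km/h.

Maximum speed ≈ 44 km/h

a = μg = 0.2 × 9.8 = 1.960 m/s².
Stopping distance: v·t_r + v²/(2a) = 61 with t_r = 1.8 s and a = 1.960 m/s².
So v² + 7.056 v − 239.12 = 0.
Positive root: v = −a·t_r + √((a·t_r)² + 2a·d) = −3.528 + √(12.447 + 239.12) = 12.3329 m/s.
12.3329 m/s × 3.6 = 44.398 km/h.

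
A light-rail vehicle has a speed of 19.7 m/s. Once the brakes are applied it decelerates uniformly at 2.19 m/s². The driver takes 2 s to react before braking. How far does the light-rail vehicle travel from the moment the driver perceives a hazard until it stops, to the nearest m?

Reaction distance = v·t_r = 19.7000 × 2 = 39.400 m.
Braking distance = v²/(2a) = 19.7000² / (2 × 2.190) = 388.090 / 4.380 = 88.605 m.
Total = 39.400 + 88.605 = 128.005 m.

Total stopping distance ≈ 128 m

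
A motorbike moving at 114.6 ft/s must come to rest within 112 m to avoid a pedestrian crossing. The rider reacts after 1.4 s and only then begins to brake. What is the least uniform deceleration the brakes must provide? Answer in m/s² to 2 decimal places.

Required deceleration ≈ 9.67 m/s²

114.6 ft/s × 0.3048 = 34.9301 m/s.
Distance covered during reaction = 34.9301 × 1.4 = 48.902 m.
Distance available for braking: 112 − 48.902 = 63.098 m.
v² = 2a·d ⇒ a = v²/(2d) = 34.9301² / (2 × 63.098) = 1220.112 / 126.196 = 9.6684 m/s².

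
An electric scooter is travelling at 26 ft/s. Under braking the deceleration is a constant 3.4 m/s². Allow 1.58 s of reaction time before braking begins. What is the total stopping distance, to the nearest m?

Total stopping distance ≈ 22 m

26 ft/s × 0.3048 = 7.9248 m/s.
Reaction distance = v·t_r = 7.9248 × 1.58 = 12.521 m.
Braking distance = v²/(2a) = 7.9248² / (2 × 3.400) = 62.802 / 6.800 = 9.236 m.
Total = 12.521 + 9.236 = 21.757 m.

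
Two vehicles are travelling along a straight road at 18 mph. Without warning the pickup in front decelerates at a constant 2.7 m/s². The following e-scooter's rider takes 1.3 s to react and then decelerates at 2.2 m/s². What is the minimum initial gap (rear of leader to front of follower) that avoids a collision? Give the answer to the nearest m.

Minimum gap ≈ 13 m

18 mph × 0.44704 = 8.0467 m/s.
Leader travels v²/(2a_L) = 64.749 / 5.400 = 11.991 m before stopping.
Follower covers v·t_r = 8.0467 × 1.3 = 10.461 m while reacting, then v²/(2a_F) = 64.749 / 4.400 = 14.716 m while braking, for a total of 10.461 + 14.716 = 25.177 m.
Since a_F ≤ a_L and the follower starts braking later, the follower is never slower than the leader, so the closest approach is when both have stopped.
Minimum gap = 25.177 − 11.991 = 13.186 m.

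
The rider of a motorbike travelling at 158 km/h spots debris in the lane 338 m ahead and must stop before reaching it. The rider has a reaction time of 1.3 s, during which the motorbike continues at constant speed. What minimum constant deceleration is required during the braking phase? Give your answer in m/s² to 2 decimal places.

Required deceleration ≈ 3.43 m/s²

158 km/h ÷ 3.6 = 43.8889 m/s.
Distance covered during reaction = 43.8889 × 1.3 = 57.056 m.
Distance available for braking: 338 − 57.056 = 280.944 m.
v² = 2a·d ⇒ a = v²/(2d) = 43.8889² / (2 × 280.944) = 1926.236 / 561.888 = 3.4281 m/s².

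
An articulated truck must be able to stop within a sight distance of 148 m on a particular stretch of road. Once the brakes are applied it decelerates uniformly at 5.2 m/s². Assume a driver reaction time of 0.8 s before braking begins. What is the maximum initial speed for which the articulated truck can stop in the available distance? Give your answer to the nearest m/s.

Stopping distance: v·t_r + v²/(2a) = 148 with t_r = 0.8 s and a = 5.200 m/s².
So v² + 8.320 v − 1539.20 = 0.
Positive root: v = −a·t_r + √((a·t_r)² + 2a·d) = −4.160 + √(17.306 + 1539.20) = 35.2926 m/s.

Maximum speed ≈ 35 m/s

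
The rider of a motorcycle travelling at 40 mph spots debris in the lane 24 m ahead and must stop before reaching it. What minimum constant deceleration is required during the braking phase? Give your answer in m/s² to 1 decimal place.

Required deceleration ≈ 6.7 m/s²

40 mph × 0.44704 = 17.8816 m/s.
v² = 2a·d ⇒ a = v²/(2d) = 17.8816² / (2 × 24.000) = 319.752 / 48.000 = 6.6615 m/s².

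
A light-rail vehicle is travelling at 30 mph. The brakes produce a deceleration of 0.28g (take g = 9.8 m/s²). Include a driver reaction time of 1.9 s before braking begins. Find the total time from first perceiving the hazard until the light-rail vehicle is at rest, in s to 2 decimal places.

Total time ≈ 6.79 s

30 mph × 0.44704 = 13.4112 m/s.
a = 0.28 × 9.8 = 2.744 m/s².
Braking time = v/a = 13.4112 / 2.744 = 4.887 s.
Total = 1.9 + 4.887 = 6.787 s.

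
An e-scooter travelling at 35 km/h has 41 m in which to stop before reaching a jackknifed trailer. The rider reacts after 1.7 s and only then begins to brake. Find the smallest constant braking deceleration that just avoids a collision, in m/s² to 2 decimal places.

Required deceleration ≈ 1.93 m/s²

35 km/h ÷ 3.6 = 9.7222 m/s.
Distance covered during reaction = 9.7222 × 1.7 = 16.528 m.
Distance available for braking: 41 − 16.528 = 24.472 m.
v² = 2a·d ⇒ a = v²/(2d) = 9.7222² / (2 × 24.472) = 94.521 / 48.944 = 1.9312 m/s².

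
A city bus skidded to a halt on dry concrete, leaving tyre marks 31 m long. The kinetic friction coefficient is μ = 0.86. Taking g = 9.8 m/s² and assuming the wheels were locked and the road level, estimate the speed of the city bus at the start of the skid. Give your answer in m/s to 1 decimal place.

Deceleration a = μg = 0.86 × 9.8 = 8.428 m/s².
v = √(2a·d) = √(2 × 8.428 × 31) = √522.536 = 22.8590 m/s.

Initial speed ≈ 22.9 m/s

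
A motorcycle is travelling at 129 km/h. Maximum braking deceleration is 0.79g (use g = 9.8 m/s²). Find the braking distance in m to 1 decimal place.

Braking distance ≈ 82.9 m

129 km/h ÷ 3.6 = 35.8333 m/s.
a = 0.79 × 9.8 = 7.742 m/s².
Braking distance = v²/(2a) = 35.8333² / (2 × 7.742) = 1284.025 / 15.484 = 82.926 m.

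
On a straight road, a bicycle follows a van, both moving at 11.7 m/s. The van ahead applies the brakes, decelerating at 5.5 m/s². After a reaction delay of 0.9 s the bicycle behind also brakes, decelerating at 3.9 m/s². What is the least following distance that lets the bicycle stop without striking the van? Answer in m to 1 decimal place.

Leader travels v²/(2a_L) = 136.890 / 11.000 = 12.445 m before stopping.
Follower covers v·t_r = 11.7000 × 0.9 = 10.530 m while reacting, then v²/(2a_F) = 136.890 / 7.800 = 17.550 m while braking, for a total of 10.530 + 17.550 = 28.080 m.
Since a_F ≤ a_L and the follower starts braking later, the follower is never slower than the leader, so the closest approach is when both have stopped.
Minimum gap = 28.080 − 12.445 = 15.635 m.

Minimum gap ≈ 15.6 m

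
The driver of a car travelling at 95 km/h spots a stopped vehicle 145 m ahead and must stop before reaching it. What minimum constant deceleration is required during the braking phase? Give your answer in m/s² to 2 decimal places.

95 km/h ÷ 3.6 = 26.3889 m/s.
v² = 2a·d ⇒ a = v²/(2d) = 26.3889² / (2 × 145.000) = 696.374 / 290.000 = 2.4013 m/s².

Required deceleration ≈ 2.40 m/s²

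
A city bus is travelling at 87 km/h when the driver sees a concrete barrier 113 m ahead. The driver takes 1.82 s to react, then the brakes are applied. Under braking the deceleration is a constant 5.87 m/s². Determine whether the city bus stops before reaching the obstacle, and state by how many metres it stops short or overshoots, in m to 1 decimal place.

87 km/h ÷ 3.6 = 24.1667 m/s.
Reaction distance = 24.1667 × 1.82 = 43.983 m.
Braking distance = v²/(2a) = 584.029 / 11.740 = 49.747 m.
Total stopping distance = 43.983 + 49.747 = 93.730 m, vs 113 m available — it stops with 113 − 93.730 = 19.270 m to spare.

Yes — it stops 19.3 m short of the obstacle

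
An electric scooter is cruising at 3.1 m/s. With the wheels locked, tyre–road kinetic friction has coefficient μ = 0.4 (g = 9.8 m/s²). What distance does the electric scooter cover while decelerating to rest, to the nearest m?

Braking distance ≈ 1 m

a = μg = 0.4 × 9.8 = 3.920 m/s².
Braking distance = v²/(2a) = 3.1000² / (2 × 3.920) = 9.610 / 7.840 = 1.226 m.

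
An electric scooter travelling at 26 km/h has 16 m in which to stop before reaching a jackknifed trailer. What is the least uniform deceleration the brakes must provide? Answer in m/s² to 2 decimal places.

Required deceleration ≈ 1.63 m/s²

26 km/h ÷ 3.6 = 7.2222 m/s.
v² = 2a·d ⇒ a = v²/(2d) = 7.2222² / (2 × 16.000) = 52.160 / 32.000 = 1.6300 m/s².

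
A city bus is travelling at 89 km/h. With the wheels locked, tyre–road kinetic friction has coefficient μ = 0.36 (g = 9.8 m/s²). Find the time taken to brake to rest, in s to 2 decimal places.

89 km/h ÷ 3.6 = 24.7222 m/s.
a = μg = 0.36 × 9.8 = 3.528 m/s².
Braking time = v/a = 24.7222 / 3.528 = 7.007 s.

Braking time ≈ 7.01 s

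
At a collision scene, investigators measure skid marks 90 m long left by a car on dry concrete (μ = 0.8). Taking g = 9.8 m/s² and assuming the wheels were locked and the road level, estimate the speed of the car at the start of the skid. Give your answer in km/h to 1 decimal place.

Deceleration a = μg = 0.8 × 9.8 = 7.840 m/s².
v = √(2a·d) = √(2 × 7.840 × 90) = √1411.200 = 37.5659 m/s.
= 37.5659 × 3.6 = 135.237 km/h.

Initial speed ≈ 135.2 km/h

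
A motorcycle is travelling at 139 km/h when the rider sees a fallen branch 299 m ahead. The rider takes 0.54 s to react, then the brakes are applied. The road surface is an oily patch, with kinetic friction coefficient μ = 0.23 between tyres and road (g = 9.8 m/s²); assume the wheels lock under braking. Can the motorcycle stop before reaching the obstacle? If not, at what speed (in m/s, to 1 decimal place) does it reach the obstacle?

No — it strikes the obstacle at 15.4 m/s

139 km/h ÷ 3.6 = 38.6111 m/s.
a = μg = 0.23 × 9.8 = 2.254 m/s².
Reaction distance = 38.6111 × 0.54 = 20.850 m.
Braking distance needed to stop: v²/(2a) = 1490.817 / 4.508 = 330.705 m, so total needed = 20.850 + 330.705 = 351.555 m > 299 m — it cannot stop.
Distance remaining when braking begins: 299 − 20.850 = 278.150 m.
v² = v₀² − 2a·d = 1490.817 − 2 × 2.254 × 278.150 = 236.917 m²/s².
v = √236.917 = 15.392 m/s.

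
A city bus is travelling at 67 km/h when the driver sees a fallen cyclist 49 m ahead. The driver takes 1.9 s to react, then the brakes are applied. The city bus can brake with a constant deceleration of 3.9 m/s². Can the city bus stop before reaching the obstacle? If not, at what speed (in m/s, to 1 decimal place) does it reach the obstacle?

67 km/h ÷ 3.6 = 18.6111 m/s.
Reaction distance = 18.6111 × 1.9 = 35.361 m.
Braking distance needed to stop: v²/(2a) = 346.373 / 7.800 = 44.407 m, so total needed = 35.361 + 44.407 = 79.768 m > 49 m — it cannot stop.
Distance remaining when braking begins: 49 − 35.361 = 13.639 m.
v² = v₀² − 2a·d = 346.373 − 2 × 3.900 × 13.639 = 239.989 m²/s².
v = √239.989 = 15.492 m/s.

No — it strikes the obstacle at 15.5 m/s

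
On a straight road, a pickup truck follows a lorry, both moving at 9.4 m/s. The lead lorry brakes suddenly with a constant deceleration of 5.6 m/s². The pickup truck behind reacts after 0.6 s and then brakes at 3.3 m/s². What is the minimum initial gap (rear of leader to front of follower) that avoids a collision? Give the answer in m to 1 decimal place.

Leader travels v²/(2a_L) = 88.360 / 11.200 = 7.889 m before stopping.
Follower covers v·t_r = 9.4000 × 0.6 = 5.640 m while reacting, then v²/(2a_F) = 88.360 / 6.600 = 13.388 m while braking, for a total of 5.640 + 13.388 = 19.028 m.
Since a_F ≤ a_L and the follower starts braking later, the follower is never slower than the leader, so the closest approach is when both have stopped.
Minimum gap = 19.028 − 7.889 = 11.139 m.

Minimum gap ≈ 11.1 m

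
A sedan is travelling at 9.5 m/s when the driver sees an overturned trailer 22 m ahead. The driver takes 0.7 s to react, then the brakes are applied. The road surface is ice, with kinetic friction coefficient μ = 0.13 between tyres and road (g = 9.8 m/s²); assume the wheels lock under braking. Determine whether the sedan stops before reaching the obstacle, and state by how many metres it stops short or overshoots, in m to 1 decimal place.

No — it overshoots by 20.1 m

a = μg = 0.13 × 9.8 = 1.274 m/s².
Reaction distance = 9.5000 × 0.7 = 6.650 m.
Braking distance = v²/(2a) = 90.250 / 2.548 = 35.420 m.
Total stopping distance = 6.650 + 35.420 = 42.070 m, vs 22 m available — it cannot stop in time and overshoots by 42.070 − 22 = 20.070 m.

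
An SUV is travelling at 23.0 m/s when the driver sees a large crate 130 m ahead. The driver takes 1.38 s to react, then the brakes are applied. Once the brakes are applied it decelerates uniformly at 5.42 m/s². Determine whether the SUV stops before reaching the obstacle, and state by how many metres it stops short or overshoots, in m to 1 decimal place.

Reaction distance = 23.0000 × 1.38 = 31.740 m.
Braking distance = v²/(2a) = 529.000 / 10.840 = 48.801 m.
Total stopping distance = 31.740 + 48.801 = 80.541 m, vs 130 m available — it stops with 130 − 80.541 = 49.459 m to spare.

Yes — it stops 49.5 m short of the obstacle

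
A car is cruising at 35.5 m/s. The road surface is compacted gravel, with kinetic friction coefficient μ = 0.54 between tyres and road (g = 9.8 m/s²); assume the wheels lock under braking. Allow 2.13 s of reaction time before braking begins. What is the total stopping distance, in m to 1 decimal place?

Total stopping distance ≈ 194.7 m

a = μg = 0.54 × 9.8 = 5.292 m/s².
Reaction distance = v·t_r = 35.5000 × 2.13 = 75.615 m.
Braking distance = v²/(2a) = 35.5000² / (2 × 5.292) = 1260.250 / 10.584 = 119.071 m.
Total = 75.615 + 119.071 = 194.686 m.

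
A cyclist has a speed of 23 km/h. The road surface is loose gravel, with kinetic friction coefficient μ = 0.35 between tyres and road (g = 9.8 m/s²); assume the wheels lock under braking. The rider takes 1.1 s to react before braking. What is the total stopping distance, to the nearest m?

23 km/h ÷ 3.6 = 6.3889 m/s.
a = μg = 0.35 × 9.8 = 3.430 m/s².
Reaction distance = v·t_r = 6.3889 × 1.1 = 7.028 m.
Braking distance = v²/(2a) = 6.3889² / (2 × 3.430) = 40.818 / 6.860 = 5.950 m.
Total = 7.028 + 5.950 = 12.978 m.

Total stopping distance ≈ 13 m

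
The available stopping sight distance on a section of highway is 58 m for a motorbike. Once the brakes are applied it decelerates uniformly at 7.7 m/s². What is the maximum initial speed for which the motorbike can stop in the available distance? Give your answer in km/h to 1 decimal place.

Maximum speed ≈ 107.6 km/h

v²/(2a) = d ⇒ v = √(2 × 7.700 × 58) = √893.20 = 29.8865 m/s.
29.8865 m/s × 3.6 = 107.591 km/h.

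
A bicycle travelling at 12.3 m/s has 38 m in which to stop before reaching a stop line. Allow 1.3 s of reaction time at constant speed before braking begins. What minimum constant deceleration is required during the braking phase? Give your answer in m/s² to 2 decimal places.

Required deceleration ≈ 3.44 m/s²

Distance covered during reaction = 12.3000 × 1.3 = 15.990 m.
Distance available for braking: 38 − 15.990 = 22.010 m.
v² = 2a·d ⇒ a = v²/(2d) = 12.3000² / (2 × 22.010) = 151.290 / 44.020 = 3.4368 m/s².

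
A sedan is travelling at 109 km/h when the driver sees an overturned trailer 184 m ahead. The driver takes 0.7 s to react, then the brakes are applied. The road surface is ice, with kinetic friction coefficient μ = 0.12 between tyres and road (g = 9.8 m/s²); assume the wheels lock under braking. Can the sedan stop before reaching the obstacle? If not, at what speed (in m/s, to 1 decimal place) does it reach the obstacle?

No — it strikes the obstacle at 23.1 m/s

109 km/h ÷ 3.6 = 30.2778 m/s.
a = μg = 0.12 × 9.8 = 1.176 m/s².
Reaction distance = 30.2778 × 0.7 = 21.194 m.
Braking distance needed to stop: v²/(2a) = 916.745 / 2.352 = 389.773 m, so total needed = 21.194 + 389.773 = 410.967 m > 184 m — it cannot stop.
Distance remaining when braking begins: 184 − 21.194 = 162.806 m.
v² = v₀² − 2a·d = 916.745 − 2 × 1.176 × 162.806 = 533.825 m²/s².
v = √533.825 = 23.105 m/s.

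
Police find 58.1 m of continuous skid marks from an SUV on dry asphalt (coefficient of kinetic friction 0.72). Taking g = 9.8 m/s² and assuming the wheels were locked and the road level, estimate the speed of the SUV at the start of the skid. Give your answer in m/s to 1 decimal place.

Deceleration a = μg = 0.72 × 9.8 = 7.056 m/s².
v = √(2a·d) = √(2 × 7.056 × 58.1) = √819.907 = 28.6340 m/s.

Initial speed ≈ 28.6 m/s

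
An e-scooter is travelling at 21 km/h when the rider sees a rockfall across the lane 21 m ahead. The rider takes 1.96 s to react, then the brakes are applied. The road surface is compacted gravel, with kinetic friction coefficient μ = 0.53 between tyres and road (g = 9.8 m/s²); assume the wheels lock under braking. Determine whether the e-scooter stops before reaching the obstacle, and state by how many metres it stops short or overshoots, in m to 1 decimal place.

21 km/h ÷ 3.6 = 5.8333 m/s.
a = μg = 0.53 × 9.8 = 5.194 m/s².
Reaction distance = 5.8333 × 1.96 = 11.433 m.
Braking distance = v²/(2a) = 34.027 / 10.388 = 3.276 m.
Total stopping distance = 11.433 + 3.276 = 14.709 m, vs 21 m available — it stops with 21 − 14.709 = 6.291 m to spare.

Yes — it stops 6.3 m short of the obstacle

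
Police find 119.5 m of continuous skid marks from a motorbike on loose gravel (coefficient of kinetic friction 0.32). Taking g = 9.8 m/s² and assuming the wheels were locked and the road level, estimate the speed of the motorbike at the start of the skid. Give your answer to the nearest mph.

Initial speed ≈ 61 mph

Deceleration a = μg = 0.32 × 9.8 = 3.136 m/s².
v = √(2a·d) = √(2 × 3.136 × 119.5) = √749.504 = 27.3771 m/s.
= 27.3771 ÷ 0.44704 = 61.241 mph.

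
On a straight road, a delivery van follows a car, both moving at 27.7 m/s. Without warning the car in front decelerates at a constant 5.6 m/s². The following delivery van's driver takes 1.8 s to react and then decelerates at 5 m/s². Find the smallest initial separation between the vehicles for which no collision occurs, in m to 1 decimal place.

Leader travels v²/(2a_L) = 767.290 / 11.200 = 68.508 m before stopping.
Follower covers v·t_r = 27.7000 × 1.8 = 49.860 m while reacting, then v²/(2a_F) = 767.290 / 10.000 = 76.729 m while braking, for a total of 49.860 + 76.729 = 126.589 m.
Since a_F ≤ a_L and the follower starts braking later, the follower is never slower than the leader, so the closest approach is when both have stopped.
Minimum gap = 126.589 − 68.508 = 58.081 m.

Minimum gap ≈ 58.1 m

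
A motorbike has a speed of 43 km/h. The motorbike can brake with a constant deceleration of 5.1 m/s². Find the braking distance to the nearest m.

Braking distance ≈ 14 m

43 km/h ÷ 3.6 = 11.9444 m/s.
Braking distance = v²/(2a) = 11.9444² / (2 × 5.100) = 142.669 / 10.200 = 13.987 m.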